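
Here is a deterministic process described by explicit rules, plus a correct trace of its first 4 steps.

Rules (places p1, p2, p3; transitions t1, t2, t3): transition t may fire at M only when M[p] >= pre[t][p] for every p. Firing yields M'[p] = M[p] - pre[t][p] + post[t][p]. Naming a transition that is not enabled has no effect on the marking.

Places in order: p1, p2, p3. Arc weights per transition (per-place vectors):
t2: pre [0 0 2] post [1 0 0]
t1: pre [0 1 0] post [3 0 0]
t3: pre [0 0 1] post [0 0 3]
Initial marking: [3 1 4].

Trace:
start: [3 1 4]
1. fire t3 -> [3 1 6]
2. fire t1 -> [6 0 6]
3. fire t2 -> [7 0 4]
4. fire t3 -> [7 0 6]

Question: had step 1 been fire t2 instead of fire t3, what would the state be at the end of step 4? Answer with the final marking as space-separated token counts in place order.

8 0 0

(re-executing from step 1 with the substitution; state before step 1: [3 1 4])
1. fire t2 -> [4 1 2]
2. fire t1 -> [7 0 2]
3. fire t2 -> [8 0 0]
4. fire t3 -> [8 0 0]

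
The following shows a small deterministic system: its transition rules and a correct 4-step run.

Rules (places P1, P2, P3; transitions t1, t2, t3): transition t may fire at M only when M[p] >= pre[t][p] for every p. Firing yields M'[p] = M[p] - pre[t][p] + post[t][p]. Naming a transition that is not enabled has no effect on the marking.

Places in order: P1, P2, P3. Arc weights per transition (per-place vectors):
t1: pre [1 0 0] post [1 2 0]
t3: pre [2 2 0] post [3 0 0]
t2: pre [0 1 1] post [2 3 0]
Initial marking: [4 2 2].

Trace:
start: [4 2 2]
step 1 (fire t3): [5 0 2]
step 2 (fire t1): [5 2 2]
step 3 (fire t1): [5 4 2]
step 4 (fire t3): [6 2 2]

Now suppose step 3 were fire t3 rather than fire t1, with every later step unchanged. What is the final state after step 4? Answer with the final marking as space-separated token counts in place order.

6 0 2

(re-executing from step 3 with the substitution; state before step 3: [5 2 2])
step 3 (fire t3): [6 0 2]
step 4 (fire t3): [6 0 2]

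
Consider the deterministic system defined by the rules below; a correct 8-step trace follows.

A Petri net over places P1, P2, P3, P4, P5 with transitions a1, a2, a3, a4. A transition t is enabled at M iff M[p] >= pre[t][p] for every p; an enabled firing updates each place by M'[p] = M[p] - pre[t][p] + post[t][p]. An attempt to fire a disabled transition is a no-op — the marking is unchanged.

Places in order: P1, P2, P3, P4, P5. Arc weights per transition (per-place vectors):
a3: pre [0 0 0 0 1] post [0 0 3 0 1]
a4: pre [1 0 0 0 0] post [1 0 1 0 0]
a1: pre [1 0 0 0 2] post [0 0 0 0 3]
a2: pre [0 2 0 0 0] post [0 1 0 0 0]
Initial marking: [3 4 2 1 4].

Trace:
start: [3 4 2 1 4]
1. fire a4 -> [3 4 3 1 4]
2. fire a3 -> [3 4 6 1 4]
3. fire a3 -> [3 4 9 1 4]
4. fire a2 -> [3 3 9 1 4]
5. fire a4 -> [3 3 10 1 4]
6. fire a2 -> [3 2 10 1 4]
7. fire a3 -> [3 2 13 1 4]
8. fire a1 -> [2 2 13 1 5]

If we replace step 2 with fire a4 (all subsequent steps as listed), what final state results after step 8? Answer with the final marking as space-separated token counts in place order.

(re-executing from step 2 with the substitution; state before step 2: [3 4 3 1 4])
2. fire a4 -> [3 4 4 1 4]
3. fire a3 -> [3 4 7 1 4]
4. fire a2 -> [3 3 7 1 4]
5. fire a4 -> [3 3 8 1 4]
6. fire a2 -> [3 2 8 1 4]
7. fire a3 -> [3 2 11 1 4]
8. fire a1 -> [2 2 11 1 5]

2 2 11 1 5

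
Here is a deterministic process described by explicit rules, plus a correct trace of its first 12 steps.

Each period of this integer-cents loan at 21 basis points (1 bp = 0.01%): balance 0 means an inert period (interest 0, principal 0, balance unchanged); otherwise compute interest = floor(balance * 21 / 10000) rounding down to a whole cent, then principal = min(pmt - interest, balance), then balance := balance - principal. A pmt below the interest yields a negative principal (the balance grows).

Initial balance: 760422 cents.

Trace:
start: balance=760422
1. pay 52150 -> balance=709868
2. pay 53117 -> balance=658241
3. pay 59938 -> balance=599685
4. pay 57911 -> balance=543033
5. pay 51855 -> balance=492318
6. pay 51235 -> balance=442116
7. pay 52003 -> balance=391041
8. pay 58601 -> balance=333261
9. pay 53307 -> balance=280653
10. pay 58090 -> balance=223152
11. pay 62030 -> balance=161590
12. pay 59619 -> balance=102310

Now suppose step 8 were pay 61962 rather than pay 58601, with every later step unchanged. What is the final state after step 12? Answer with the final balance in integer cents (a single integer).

(re-executing from step 8 with the substitution; state before step 8: balance=391041)
8. pay 61962 -> balance=329900
9. pay 53307 -> balance=277285
10. pay 58090 -> balance=219777
11. pay 62030 -> balance=158208
12. pay 59619 -> balance=98921

98921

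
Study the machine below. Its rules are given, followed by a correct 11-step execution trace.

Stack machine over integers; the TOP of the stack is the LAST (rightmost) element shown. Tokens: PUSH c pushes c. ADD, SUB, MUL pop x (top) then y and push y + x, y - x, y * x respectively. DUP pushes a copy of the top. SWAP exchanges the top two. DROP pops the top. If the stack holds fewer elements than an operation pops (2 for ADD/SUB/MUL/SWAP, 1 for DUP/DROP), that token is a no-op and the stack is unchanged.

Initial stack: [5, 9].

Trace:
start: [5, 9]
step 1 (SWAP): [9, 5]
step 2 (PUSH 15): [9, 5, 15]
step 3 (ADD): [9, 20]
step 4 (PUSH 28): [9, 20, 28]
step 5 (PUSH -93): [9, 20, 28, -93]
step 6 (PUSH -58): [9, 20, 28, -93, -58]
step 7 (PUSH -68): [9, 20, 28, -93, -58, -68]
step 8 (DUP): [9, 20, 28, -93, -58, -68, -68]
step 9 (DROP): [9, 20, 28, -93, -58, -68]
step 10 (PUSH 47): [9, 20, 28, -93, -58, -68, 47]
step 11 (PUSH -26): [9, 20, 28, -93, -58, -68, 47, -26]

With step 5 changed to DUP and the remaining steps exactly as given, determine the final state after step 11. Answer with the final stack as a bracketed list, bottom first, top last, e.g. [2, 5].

(re-executing from step 5 with the substitution; state before step 5: [9, 20, 28])
step 5 (DUP): [9, 20, 28, 28]
step 6 (PUSH -58): [9, 20, 28, 28, -58]
step 7 (PUSH -68): [9, 20, 28, 28, -58, -68]
step 8 (DUP): [9, 20, 28, 28, -58, -68, -68]
step 9 (DROP): [9, 20, 28, 28, -58, -68]
step 10 (PUSH 47): [9, 20, 28, 28, -58, -68, 47]
step 11 (PUSH -26): [9, 20, 28, 28, -58, -68, 47, -26]

[9, 20, 28, 28, -58, -68, 47, -26]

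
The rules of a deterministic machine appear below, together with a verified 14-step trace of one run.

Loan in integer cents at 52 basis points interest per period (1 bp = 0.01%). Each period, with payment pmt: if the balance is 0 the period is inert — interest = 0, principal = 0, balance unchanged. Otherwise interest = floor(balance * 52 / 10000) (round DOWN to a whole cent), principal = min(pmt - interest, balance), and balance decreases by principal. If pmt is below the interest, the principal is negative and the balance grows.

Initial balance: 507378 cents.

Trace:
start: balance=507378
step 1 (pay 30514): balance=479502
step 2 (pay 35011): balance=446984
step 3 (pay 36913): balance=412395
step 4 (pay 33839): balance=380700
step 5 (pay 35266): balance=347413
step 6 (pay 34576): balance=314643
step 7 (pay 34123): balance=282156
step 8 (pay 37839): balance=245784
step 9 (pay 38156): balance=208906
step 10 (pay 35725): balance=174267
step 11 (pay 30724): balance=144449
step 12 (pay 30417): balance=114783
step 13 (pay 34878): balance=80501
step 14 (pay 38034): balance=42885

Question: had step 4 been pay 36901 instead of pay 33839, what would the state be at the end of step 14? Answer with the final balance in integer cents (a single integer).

(re-executing from step 4 with the substitution; state before step 4: balance=412395)
step 4 (pay 36901): balance=377638
step 5 (pay 35266): balance=344335
step 6 (pay 34576): balance=311549
step 7 (pay 34123): balance=279046
step 8 (pay 37839): balance=242658
step 9 (pay 38156): balance=205763
step 10 (pay 35725): balance=171107
step 11 (pay 30724): balance=141272
step 12 (pay 30417): balance=111589
step 13 (pay 34878): balance=77291
step 14 (pay 38034): balance=39658

39658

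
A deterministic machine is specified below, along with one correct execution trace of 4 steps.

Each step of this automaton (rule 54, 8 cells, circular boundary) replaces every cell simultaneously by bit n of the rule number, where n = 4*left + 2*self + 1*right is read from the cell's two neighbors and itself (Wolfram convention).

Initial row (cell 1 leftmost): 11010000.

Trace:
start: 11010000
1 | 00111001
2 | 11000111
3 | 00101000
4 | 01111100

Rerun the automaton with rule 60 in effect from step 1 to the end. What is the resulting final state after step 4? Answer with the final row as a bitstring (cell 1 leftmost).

11011101

(re-executing steps 1..4 under rule 60; state before step 1: 11010000)
1 | 10111000
2 | 11100100
3 | 10010110
4 | 11011101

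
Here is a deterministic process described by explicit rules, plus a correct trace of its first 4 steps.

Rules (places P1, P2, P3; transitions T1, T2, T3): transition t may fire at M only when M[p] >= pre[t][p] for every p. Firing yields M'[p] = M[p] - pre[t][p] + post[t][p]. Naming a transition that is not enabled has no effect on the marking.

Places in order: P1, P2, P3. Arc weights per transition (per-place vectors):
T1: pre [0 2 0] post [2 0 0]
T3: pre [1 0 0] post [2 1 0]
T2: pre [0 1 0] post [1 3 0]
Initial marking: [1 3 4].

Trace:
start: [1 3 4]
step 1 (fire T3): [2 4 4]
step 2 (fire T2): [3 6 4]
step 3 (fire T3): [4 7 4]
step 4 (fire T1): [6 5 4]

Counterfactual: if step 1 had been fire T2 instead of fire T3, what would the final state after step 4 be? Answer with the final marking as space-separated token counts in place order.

6 6 4

(re-executing from step 1 with the substitution; state before step 1: [1 3 4])
step 1 (fire T2): [2 5 4]
step 2 (fire T2): [3 7 4]
step 3 (fire T3): [4 8 4]
step 4 (fire T1): [6 6 4]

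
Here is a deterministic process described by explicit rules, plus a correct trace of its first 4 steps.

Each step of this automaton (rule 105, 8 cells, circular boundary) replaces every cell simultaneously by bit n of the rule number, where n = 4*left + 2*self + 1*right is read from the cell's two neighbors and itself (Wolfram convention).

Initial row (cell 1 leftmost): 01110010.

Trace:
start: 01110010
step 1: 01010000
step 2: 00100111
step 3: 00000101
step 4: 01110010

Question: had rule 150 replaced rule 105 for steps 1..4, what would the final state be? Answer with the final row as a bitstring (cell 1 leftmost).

01110010

(re-executing steps 1..4 under rule 150; state before step 1: 01110010)
step 1: 10101111
step 2: 00100111
step 3: 11111010
step 4: 01110010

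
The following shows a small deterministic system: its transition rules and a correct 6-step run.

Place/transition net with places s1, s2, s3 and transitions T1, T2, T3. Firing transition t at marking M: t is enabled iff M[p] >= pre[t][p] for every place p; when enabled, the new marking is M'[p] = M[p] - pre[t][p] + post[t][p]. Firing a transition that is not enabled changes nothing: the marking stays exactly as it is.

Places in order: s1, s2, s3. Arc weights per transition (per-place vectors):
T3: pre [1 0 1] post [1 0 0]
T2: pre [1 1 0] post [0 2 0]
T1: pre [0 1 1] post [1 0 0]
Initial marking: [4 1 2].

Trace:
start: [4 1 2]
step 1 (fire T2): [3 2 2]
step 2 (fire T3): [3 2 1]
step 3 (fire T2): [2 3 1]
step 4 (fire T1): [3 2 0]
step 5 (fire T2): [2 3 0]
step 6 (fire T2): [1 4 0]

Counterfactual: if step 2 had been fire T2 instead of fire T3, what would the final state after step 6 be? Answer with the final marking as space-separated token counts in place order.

(re-executing from step 2 with the substitution; state before step 2: [3 2 2])
step 2 (fire T2): [2 3 2]
step 3 (fire T2): [1 4 2]
step 4 (fire T1): [2 3 1]
step 5 (fire T2): [1 4 1]
step 6 (fire T2): [0 5 1]

0 5 1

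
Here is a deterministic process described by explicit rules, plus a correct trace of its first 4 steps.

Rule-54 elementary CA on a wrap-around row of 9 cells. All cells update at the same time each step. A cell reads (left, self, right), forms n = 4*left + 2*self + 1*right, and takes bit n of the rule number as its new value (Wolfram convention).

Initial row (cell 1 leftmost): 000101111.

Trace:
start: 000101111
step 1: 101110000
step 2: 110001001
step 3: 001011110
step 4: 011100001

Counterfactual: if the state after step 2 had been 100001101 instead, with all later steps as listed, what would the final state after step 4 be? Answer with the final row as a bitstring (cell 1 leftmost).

111111111

state after step 2 := 100001101
step 3: 010010010
step 4: 111111111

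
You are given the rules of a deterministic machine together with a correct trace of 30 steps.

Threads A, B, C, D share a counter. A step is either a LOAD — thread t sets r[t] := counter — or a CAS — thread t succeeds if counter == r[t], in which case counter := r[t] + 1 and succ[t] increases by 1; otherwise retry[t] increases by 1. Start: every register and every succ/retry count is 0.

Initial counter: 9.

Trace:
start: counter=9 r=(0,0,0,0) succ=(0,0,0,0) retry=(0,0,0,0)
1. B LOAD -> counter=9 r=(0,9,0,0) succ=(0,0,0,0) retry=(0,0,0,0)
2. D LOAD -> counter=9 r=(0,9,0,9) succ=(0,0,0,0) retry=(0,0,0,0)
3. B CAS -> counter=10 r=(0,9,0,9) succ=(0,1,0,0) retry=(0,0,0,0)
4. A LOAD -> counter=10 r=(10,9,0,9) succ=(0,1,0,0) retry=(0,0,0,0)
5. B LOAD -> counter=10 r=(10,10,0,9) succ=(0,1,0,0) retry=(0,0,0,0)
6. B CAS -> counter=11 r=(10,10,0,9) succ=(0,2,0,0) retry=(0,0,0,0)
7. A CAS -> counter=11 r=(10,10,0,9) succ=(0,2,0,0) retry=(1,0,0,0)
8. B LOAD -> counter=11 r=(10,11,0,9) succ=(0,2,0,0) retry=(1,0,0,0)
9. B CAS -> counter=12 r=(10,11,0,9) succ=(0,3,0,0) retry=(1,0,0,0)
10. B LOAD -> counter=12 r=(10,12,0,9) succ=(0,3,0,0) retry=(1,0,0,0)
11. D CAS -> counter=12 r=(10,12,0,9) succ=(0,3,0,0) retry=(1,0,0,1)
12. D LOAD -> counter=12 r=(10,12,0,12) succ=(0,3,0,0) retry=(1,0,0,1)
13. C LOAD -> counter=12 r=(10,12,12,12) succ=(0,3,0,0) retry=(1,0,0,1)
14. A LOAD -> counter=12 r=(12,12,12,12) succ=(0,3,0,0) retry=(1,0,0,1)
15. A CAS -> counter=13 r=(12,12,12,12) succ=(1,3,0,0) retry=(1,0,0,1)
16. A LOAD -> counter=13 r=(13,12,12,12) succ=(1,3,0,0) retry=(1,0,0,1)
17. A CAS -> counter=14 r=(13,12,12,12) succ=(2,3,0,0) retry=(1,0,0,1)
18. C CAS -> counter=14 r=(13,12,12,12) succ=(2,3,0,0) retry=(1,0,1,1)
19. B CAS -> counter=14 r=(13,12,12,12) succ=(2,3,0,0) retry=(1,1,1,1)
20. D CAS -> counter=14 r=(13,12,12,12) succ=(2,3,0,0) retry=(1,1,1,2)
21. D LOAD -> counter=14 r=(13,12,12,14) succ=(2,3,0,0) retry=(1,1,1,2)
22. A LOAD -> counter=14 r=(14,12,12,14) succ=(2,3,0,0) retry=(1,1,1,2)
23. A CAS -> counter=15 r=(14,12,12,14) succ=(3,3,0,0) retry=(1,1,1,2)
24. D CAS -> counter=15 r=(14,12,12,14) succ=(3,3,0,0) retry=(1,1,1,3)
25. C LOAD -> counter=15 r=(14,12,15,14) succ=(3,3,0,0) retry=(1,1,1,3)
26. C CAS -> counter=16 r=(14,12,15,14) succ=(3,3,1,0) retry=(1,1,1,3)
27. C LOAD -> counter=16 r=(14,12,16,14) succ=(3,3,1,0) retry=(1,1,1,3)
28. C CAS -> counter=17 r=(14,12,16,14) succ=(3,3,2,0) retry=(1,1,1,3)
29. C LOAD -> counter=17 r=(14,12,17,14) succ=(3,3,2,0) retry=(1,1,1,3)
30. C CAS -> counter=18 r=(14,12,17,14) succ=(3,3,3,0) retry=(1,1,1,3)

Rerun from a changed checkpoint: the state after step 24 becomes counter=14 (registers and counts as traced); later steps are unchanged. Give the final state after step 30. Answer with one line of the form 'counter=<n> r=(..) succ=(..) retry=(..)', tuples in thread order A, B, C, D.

counter=17 r=(14,12,16,14) succ=(3,3,3,0) retry=(1,1,1,3)

state after step 24 := counter=14 r=(14,12,12,14) succ=(3,3,0,0) retry=(1,1,1,3)
25. C LOAD -> counter=14 r=(14,12,14,14) succ=(3,3,0,0) retry=(1,1,1,3)
26. C CAS -> counter=15 r=(14,12,14,14) succ=(3,3,1,0) retry=(1,1,1,3)
27. C LOAD -> counter=15 r=(14,12,15,14) succ=(3,3,1,0) retry=(1,1,1,3)
28. C CAS -> counter=16 r=(14,12,15,14) succ=(3,3,2,0) retry=(1,1,1,3)
29. C LOAD -> counter=16 r=(14,12,16,14) succ=(3,3,2,0) retry=(1,1,1,3)
30. C CAS -> counter=17 r=(14,12,16,14) succ=(3,3,3,0) retry=(1,1,1,3)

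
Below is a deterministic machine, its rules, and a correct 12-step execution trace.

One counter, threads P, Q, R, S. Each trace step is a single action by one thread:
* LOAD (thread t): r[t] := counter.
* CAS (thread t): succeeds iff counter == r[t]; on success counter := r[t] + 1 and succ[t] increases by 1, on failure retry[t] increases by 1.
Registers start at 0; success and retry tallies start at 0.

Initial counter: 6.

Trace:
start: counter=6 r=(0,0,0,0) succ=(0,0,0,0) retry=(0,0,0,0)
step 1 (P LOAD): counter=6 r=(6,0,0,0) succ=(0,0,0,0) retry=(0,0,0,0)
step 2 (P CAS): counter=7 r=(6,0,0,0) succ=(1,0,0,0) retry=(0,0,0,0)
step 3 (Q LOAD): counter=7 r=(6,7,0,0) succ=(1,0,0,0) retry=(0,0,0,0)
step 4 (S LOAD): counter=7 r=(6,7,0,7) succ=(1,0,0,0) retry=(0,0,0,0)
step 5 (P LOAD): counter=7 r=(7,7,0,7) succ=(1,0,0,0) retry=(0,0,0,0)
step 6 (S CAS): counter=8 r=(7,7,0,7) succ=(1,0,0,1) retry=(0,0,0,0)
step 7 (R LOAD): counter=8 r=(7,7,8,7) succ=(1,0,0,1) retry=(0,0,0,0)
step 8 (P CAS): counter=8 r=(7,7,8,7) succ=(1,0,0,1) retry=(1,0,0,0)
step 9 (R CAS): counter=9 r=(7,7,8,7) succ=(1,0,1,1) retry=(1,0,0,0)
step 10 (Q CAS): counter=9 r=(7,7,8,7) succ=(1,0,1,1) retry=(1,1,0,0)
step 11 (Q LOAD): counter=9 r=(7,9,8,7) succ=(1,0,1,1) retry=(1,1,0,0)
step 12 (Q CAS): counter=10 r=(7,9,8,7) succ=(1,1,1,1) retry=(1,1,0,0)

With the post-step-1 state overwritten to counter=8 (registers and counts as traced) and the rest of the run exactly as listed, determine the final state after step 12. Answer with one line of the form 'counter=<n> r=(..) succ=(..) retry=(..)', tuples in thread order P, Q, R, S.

counter=11 r=(8,10,9,8) succ=(0,1,1,1) retry=(2,1,0,0)

state after step 1 := counter=8 r=(6,0,0,0) succ=(0,0,0,0) retry=(0,0,0,0)
step 2 (P CAS): counter=8 r=(6,0,0,0) succ=(0,0,0,0) retry=(1,0,0,0)
step 3 (Q LOAD): counter=8 r=(6,8,0,0) succ=(0,0,0,0) retry=(1,0,0,0)
step 4 (S LOAD): counter=8 r=(6,8,0,8) succ=(0,0,0,0) retry=(1,0,0,0)
step 5 (P LOAD): counter=8 r=(8,8,0,8) succ=(0,0,0,0) retry=(1,0,0,0)
step 6 (S CAS): counter=9 r=(8,8,0,8) succ=(0,0,0,1) retry=(1,0,0,0)
step 7 (R LOAD): counter=9 r=(8,8,9,8) succ=(0,0,0,1) retry=(1,0,0,0)
step 8 (P CAS): counter=9 r=(8,8,9,8) succ=(0,0,0,1) retry=(2,0,0,0)
step 9 (R CAS): counter=10 r=(8,8,9,8) succ=(0,0,1,1) retry=(2,0,0,0)
step 10 (Q CAS): counter=10 r=(8,8,9,8) succ=(0,0,1,1) retry=(2,1,0,0)
step 11 (Q LOAD): counter=10 r=(8,10,9,8) succ=(0,0,1,1) retry=(2,1,0,0)
step 12 (Q CAS): counter=11 r=(8,10,9,8) succ=(0,1,1,1) retry=(2,1,0,0)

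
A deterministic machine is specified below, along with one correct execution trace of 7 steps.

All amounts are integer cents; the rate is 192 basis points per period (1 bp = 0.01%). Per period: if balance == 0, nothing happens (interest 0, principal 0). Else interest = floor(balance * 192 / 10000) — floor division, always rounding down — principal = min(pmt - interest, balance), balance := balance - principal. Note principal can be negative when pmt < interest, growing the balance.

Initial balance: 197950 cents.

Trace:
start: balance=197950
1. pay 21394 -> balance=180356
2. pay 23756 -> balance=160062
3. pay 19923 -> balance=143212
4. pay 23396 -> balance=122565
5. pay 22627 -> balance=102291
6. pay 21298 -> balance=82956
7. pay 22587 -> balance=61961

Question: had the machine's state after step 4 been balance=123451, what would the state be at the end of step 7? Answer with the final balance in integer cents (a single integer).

62900

state after step 4 := balance=123451
5. pay 22627 -> balance=103194
6. pay 21298 -> balance=83877
7. pay 22587 -> balance=62900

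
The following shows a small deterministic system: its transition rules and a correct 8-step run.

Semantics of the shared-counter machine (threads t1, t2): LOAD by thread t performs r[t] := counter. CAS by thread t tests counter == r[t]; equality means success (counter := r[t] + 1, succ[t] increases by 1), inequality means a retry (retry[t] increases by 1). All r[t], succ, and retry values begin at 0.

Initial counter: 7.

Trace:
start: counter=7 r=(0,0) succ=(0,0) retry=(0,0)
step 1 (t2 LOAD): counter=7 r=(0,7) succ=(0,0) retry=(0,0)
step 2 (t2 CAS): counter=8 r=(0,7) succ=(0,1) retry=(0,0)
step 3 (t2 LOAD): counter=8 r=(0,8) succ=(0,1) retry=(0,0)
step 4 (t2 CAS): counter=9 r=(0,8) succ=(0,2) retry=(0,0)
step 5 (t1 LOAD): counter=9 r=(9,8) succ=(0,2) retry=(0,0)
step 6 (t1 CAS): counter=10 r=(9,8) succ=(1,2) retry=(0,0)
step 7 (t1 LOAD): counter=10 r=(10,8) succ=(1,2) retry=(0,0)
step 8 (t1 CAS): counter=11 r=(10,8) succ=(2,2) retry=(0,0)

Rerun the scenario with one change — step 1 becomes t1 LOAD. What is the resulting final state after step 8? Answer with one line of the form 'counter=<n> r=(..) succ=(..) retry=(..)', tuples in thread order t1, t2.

counter=10 r=(9,7) succ=(2,1) retry=(0,1)

(re-executing from step 1 with the substitution; state before step 1: counter=7 r=(0,0) succ=(0,0) retry=(0,0))
step 1 (t1 LOAD): counter=7 r=(7,0) succ=(0,0) retry=(0,0)
step 2 (t2 CAS): counter=7 r=(7,0) succ=(0,0) retry=(0,1)
step 3 (t2 LOAD): counter=7 r=(7,7) succ=(0,0) retry=(0,1)
step 4 (t2 CAS): counter=8 r=(7,7) succ=(0,1) retry=(0,1)
step 5 (t1 LOAD): counter=8 r=(8,7) succ=(0,1) retry=(0,1)
step 6 (t1 CAS): counter=9 r=(8,7) succ=(1,1) retry=(0,1)
step 7 (t1 LOAD): counter=9 r=(9,7) succ=(1,1) retry=(0,1)
step 8 (t1 CAS): counter=10 r=(9,7) succ=(2,1) retry=(0,1)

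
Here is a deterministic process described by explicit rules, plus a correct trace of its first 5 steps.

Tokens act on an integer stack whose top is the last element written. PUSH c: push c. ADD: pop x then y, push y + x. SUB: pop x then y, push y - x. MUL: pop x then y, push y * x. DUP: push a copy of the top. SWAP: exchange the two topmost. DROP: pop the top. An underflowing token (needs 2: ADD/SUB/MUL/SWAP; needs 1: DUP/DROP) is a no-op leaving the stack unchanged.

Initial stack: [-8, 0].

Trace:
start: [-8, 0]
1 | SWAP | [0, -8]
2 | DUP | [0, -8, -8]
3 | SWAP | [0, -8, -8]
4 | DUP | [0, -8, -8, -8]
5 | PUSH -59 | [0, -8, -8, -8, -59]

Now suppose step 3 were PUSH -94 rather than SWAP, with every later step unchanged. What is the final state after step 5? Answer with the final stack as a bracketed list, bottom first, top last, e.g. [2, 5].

[0, -8, -8, -94, -94, -59]

(re-executing from step 3 with the substitution; state before step 3: [0, -8, -8])
3 | PUSH -94 | [0, -8, -8, -94]
4 | DUP | [0, -8, -8, -94, -94]
5 | PUSH -59 | [0, -8, -8, -94, -94, -59]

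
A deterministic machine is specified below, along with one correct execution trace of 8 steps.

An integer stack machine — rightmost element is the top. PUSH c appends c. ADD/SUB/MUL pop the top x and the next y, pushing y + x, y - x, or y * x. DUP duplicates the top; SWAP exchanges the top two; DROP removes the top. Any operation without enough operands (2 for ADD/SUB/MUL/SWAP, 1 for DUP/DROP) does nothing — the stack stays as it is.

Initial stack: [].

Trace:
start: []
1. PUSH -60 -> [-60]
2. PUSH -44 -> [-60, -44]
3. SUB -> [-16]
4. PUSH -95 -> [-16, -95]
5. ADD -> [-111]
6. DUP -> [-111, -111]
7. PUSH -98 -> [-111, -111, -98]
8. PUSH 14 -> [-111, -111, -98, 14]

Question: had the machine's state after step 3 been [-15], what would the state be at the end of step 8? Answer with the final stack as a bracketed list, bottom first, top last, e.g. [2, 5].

state after step 3 := [-15]
4. PUSH -95 -> [-15, -95]
5. ADD -> [-110]
6. DUP -> [-110, -110]
7. PUSH -98 -> [-110, -110, -98]
8. PUSH 14 -> [-110, -110, -98, 14]

[-110, -110, -98, 14]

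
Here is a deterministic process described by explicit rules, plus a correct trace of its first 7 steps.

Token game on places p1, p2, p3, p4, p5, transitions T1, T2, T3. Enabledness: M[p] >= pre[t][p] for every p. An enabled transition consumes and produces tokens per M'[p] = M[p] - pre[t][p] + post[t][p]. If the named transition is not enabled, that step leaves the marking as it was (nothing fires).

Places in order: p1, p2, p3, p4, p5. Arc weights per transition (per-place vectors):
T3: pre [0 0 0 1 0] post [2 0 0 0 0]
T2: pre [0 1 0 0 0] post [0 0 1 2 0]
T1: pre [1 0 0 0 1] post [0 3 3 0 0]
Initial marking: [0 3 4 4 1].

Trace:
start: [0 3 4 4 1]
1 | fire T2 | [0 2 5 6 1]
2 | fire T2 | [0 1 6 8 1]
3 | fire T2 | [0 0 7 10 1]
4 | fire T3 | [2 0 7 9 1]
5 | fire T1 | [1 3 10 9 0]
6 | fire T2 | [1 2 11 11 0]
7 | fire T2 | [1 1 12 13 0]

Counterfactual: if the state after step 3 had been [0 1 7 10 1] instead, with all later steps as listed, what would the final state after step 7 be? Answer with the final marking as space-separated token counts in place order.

state after step 3 := [0 1 7 10 1]
4 | fire T3 | [2 1 7 9 1]
5 | fire T1 | [1 4 10 9 0]
6 | fire T2 | [1 3 11 11 0]
7 | fire T2 | [1 2 12 13 0]

1 2 12 13 0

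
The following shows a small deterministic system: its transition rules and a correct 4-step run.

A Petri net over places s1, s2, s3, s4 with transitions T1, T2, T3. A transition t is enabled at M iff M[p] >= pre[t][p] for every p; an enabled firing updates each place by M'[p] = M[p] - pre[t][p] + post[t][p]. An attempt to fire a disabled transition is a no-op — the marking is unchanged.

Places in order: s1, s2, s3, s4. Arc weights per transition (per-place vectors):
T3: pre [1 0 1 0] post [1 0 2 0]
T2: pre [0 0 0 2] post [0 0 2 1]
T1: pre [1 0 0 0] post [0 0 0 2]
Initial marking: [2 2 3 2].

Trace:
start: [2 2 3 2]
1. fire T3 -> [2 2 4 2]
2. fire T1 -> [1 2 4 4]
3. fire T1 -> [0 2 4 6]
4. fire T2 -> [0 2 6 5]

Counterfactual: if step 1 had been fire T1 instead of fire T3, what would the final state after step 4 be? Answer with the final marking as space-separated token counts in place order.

0 2 5 5

(re-executing from step 1 with the substitution; state before step 1: [2 2 3 2])
1. fire T1 -> [1 2 3 4]
2. fire T1 -> [0 2 3 6]
3. fire T1 -> [0 2 3 6]
4. fire T2 -> [0 2 5 5]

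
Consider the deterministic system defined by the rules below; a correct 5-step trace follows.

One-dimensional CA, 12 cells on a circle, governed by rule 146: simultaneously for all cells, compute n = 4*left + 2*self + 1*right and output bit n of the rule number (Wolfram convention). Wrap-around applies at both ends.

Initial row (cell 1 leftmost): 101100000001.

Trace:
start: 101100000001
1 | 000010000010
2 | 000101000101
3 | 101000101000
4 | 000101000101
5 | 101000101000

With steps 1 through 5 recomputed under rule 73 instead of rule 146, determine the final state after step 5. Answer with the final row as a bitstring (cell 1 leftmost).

(re-executing steps 1..5 under rule 73; state before step 1: 101100000001)
1 | 101101111101
2 | 101101000101
3 | 101100010001
4 | 101101000101
5 | 101100010001

101100010001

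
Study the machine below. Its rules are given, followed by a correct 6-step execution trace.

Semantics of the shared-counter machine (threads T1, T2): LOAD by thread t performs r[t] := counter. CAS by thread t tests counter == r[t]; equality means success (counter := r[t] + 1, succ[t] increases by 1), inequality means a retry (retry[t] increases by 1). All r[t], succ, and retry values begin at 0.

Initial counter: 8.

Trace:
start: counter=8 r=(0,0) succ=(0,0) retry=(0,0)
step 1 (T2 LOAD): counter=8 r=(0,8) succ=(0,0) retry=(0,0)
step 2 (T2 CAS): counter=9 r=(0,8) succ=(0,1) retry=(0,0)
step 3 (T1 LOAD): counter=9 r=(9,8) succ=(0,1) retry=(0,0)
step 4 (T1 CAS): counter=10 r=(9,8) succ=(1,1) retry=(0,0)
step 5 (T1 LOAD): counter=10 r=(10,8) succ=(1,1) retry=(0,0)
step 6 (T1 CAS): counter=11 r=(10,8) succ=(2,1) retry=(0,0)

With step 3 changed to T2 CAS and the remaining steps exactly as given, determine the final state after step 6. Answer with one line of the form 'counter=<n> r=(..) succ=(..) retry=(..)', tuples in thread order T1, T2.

counter=10 r=(9,8) succ=(1,1) retry=(1,1)

(re-executing from step 3 with the substitution; state before step 3: counter=9 r=(0,8) succ=(0,1) retry=(0,0))
step 3 (T2 CAS): counter=9 r=(0,8) succ=(0,1) retry=(0,1)
step 4 (T1 CAS): counter=9 r=(0,8) succ=(0,1) retry=(1,1)
step 5 (T1 LOAD): counter=9 r=(9,8) succ=(0,1) retry=(1,1)
step 6 (T1 CAS): counter=10 r=(9,8) succ=(1,1) retry=(1,1)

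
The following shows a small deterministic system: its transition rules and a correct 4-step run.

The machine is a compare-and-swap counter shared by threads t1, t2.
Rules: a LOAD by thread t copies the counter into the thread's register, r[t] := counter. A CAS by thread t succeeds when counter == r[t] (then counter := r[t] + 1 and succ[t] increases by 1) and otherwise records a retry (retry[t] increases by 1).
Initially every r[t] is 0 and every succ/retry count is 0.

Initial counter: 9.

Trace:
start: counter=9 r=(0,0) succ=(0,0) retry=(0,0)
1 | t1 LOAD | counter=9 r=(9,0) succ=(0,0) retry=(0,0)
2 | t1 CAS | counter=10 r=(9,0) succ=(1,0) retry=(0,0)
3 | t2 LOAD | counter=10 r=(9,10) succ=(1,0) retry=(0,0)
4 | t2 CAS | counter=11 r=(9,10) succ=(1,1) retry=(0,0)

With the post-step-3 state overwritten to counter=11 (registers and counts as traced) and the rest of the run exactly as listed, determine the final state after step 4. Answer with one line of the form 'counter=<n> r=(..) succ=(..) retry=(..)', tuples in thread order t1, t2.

state after step 3 := counter=11 r=(9,10) succ=(1,0) retry=(0,0)
4 | t2 CAS | counter=11 r=(9,10) succ=(1,0) retry=(0,1)

counter=11 r=(9,10) succ=(1,0) retry=(0,1)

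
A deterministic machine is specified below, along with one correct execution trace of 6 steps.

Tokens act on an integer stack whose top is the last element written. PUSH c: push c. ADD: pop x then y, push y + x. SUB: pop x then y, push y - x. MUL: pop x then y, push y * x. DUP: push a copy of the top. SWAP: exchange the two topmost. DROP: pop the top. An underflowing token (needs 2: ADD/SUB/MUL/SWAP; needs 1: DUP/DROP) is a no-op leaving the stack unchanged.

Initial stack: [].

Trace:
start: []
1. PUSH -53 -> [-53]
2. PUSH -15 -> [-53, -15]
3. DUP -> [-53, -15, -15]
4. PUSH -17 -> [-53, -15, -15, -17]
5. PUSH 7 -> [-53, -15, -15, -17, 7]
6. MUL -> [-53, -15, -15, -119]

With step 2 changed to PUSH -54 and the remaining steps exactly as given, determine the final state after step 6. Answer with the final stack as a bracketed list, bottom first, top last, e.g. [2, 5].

(re-executing from step 2 with the substitution; state before step 2: [-53])
2. PUSH -54 -> [-53, -54]
3. DUP -> [-53, -54, -54]
4. PUSH -17 -> [-53, -54, -54, -17]
5. PUSH 7 -> [-53, -54, -54, -17, 7]
6. MUL -> [-53, -54, -54, -119]

[-53, -54, -54, -119]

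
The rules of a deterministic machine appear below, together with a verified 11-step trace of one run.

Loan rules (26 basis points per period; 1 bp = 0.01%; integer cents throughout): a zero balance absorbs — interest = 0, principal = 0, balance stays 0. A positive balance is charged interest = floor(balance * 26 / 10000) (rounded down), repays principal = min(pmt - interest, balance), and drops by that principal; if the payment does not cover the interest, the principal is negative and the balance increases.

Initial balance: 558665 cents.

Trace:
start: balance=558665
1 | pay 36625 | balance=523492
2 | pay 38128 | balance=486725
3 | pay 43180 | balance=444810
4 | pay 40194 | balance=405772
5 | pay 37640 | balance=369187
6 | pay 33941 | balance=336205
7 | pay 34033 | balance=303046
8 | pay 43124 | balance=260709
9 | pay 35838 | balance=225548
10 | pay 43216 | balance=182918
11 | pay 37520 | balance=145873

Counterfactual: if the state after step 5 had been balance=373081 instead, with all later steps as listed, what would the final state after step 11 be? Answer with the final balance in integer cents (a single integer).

state after step 5 := balance=373081
6 | pay 33941 | balance=340110
7 | pay 34033 | balance=306961
8 | pay 43124 | balance=264635
9 | pay 35838 | balance=229485
10 | pay 43216 | balance=186865
11 | pay 37520 | balance=149830

149830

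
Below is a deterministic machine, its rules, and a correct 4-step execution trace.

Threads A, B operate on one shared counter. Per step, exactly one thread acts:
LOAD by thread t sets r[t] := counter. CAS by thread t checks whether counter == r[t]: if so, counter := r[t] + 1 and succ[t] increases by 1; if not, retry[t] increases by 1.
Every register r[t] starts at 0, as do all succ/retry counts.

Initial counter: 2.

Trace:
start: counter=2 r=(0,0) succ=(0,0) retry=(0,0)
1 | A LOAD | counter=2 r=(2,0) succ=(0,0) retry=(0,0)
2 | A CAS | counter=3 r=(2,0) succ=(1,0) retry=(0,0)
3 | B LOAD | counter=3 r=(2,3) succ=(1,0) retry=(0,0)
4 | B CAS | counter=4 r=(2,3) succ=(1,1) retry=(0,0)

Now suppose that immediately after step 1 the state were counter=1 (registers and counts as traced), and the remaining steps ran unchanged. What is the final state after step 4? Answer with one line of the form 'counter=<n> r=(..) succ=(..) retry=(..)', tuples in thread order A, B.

state after step 1 := counter=1 r=(2,0) succ=(0,0) retry=(0,0)
2 | A CAS | counter=1 r=(2,0) succ=(0,0) retry=(1,0)
3 | B LOAD | counter=1 r=(2,1) succ=(0,0) retry=(1,0)
4 | B CAS | counter=2 r=(2,1) succ=(0,1) retry=(1,0)

counter=2 r=(2,1) succ=(0,1) retry=(1,0)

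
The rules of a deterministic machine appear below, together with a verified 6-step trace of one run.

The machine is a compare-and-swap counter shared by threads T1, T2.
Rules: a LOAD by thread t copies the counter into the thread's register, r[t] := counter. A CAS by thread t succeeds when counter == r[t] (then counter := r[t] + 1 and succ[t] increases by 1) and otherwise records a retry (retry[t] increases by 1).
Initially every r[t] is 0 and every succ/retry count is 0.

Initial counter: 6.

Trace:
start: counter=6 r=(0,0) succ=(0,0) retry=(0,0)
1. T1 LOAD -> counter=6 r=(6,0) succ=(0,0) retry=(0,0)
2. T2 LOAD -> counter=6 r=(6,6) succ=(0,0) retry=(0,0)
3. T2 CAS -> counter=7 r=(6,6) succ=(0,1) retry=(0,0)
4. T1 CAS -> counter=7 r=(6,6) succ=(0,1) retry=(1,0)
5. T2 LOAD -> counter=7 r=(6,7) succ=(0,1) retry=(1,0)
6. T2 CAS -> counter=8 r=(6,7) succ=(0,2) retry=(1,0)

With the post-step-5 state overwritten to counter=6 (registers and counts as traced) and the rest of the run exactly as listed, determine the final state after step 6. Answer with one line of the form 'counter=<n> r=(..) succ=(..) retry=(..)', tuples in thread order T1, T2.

state after step 5 := counter=6 r=(6,7) succ=(0,1) retry=(1,0)
6. T2 CAS -> counter=6 r=(6,7) succ=(0,1) retry=(1,1)

counter=6 r=(6,7) succ=(0,1) retry=(1,1)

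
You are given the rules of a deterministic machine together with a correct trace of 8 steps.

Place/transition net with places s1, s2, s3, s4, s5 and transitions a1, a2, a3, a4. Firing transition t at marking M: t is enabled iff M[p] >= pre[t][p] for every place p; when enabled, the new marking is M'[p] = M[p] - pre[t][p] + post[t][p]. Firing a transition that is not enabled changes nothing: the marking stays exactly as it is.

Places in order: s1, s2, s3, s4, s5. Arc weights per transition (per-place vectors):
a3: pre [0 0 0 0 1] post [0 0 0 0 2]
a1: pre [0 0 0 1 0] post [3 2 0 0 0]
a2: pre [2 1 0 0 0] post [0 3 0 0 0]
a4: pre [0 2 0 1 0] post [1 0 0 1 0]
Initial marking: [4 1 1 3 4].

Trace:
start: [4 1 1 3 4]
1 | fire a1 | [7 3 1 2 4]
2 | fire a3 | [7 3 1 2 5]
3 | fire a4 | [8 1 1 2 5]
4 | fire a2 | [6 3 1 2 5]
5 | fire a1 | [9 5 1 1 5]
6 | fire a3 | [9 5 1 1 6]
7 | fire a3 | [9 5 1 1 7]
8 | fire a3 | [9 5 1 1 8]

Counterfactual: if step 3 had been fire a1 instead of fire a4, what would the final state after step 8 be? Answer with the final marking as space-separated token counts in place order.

(re-executing from step 3 with the substitution; state before step 3: [7 3 1 2 5])
3 | fire a1 | [10 5 1 1 5]
4 | fire a2 | [8 7 1 1 5]
5 | fire a1 | [11 9 1 0 5]
6 | fire a3 | [11 9 1 0 6]
7 | fire a3 | [11 9 1 0 7]
8 | fire a3 | [11 9 1 0 8]

11 9 1 0 8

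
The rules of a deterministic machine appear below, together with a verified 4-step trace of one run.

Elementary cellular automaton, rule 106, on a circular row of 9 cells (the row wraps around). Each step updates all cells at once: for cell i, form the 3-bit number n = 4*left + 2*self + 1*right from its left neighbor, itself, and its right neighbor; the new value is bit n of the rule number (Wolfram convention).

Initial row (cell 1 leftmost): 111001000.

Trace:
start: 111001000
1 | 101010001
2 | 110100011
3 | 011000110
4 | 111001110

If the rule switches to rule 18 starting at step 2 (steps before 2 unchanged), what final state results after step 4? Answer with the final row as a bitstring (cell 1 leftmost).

100101010

(re-executing steps 2..4 under rule 18; state before step 2: 101010001)
2 | 000001010
3 | 000010001
4 | 100101010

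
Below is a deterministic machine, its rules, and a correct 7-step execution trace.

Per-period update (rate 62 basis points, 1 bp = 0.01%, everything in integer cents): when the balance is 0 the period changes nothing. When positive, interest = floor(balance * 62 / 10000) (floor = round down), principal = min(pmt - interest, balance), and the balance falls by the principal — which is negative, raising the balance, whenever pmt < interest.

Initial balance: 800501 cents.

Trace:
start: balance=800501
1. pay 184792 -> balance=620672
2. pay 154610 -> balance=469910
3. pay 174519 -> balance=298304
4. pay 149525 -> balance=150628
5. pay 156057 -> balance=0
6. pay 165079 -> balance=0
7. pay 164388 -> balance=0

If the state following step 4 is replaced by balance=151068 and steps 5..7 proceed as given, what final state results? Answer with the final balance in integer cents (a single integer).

0

state after step 4 := balance=151068
5. pay 156057 -> balance=0
6. pay 165079 -> balance=0
7. pay 164388 -> balance=0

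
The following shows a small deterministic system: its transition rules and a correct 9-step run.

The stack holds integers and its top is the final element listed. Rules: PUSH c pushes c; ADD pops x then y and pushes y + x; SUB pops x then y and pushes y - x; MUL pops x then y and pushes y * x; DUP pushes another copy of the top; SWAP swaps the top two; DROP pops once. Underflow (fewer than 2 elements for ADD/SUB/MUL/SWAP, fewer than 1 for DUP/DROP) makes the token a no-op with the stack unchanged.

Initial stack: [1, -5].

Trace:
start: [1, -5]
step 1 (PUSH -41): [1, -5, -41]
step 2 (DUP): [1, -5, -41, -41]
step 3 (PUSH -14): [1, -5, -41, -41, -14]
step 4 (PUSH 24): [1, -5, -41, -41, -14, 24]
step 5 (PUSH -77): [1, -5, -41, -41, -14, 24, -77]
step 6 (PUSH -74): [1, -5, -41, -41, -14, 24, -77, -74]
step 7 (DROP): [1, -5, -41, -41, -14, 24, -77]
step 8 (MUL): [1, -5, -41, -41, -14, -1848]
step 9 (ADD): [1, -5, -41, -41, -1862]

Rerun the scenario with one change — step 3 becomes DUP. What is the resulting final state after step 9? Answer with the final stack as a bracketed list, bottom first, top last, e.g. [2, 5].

(re-executing from step 3 with the substitution; state before step 3: [1, -5, -41, -41])
step 3 (DUP): [1, -5, -41, -41, -41]
step 4 (PUSH 24): [1, -5, -41, -41, -41, 24]
step 5 (PUSH -77): [1, -5, -41, -41, -41, 24, -77]
step 6 (PUSH -74): [1, -5, -41, -41, -41, 24, -77, -74]
step 7 (DROP): [1, -5, -41, -41, -41, 24, -77]
step 8 (MUL): [1, -5, -41, -41, -41, -1848]
step 9 (ADD): [1, -5, -41, -41, -1889]

[1, -5, -41, -41, -1889]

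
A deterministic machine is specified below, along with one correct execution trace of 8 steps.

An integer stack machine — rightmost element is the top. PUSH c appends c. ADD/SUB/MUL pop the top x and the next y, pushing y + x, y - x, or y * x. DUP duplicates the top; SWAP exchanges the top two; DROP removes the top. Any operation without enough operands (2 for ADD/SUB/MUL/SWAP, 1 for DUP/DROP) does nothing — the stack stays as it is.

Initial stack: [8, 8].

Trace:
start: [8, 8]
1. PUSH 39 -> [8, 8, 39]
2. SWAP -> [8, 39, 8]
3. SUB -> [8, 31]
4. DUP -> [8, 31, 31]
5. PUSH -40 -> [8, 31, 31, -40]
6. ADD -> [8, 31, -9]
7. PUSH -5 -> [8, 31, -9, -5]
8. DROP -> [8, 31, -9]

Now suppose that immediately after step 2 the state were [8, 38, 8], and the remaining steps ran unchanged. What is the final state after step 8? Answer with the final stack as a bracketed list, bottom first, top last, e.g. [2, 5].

state after step 2 := [8, 38, 8]
3. SUB -> [8, 30]
4. DUP -> [8, 30, 30]
5. PUSH -40 -> [8, 30, 30, -40]
6. ADD -> [8, 30, -10]
7. PUSH -5 -> [8, 30, -10, -5]
8. DROP -> [8, 30, -10]

[8, 30, -10]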